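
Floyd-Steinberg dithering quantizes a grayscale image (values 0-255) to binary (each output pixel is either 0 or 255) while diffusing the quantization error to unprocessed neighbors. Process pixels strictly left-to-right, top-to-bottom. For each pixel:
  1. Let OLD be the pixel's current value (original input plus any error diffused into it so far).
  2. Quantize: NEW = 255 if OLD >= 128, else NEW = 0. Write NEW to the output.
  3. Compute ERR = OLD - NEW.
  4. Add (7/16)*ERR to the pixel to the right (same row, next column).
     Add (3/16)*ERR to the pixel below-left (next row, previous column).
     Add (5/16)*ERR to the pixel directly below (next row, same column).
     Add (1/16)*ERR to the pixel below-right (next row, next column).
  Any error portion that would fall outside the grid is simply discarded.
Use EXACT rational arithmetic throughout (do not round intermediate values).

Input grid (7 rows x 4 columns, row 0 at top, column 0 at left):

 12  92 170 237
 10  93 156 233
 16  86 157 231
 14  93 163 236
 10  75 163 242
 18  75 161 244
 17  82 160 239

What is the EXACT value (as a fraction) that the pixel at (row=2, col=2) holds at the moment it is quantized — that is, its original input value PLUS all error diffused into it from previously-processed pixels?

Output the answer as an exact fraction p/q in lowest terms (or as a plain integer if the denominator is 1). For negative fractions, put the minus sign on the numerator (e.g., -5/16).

(0,0): OLD=12 → NEW=0, ERR=12
(0,1): OLD=389/4 → NEW=0, ERR=389/4
(0,2): OLD=13603/64 → NEW=255, ERR=-2717/64
(0,3): OLD=223669/1024 → NEW=255, ERR=-37451/1024
(1,0): OLD=2047/64 → NEW=0, ERR=2047/64
(1,1): OLD=66649/512 → NEW=255, ERR=-63911/512
(1,2): OLD=1431021/16384 → NEW=0, ERR=1431021/16384
(1,3): OLD=67405067/262144 → NEW=255, ERR=558347/262144
(2,0): OLD=21219/8192 → NEW=0, ERR=21219/8192
(2,1): OLD=17432785/262144 → NEW=0, ERR=17432785/262144
(2,2): OLD=107996189/524288 → NEW=255, ERR=-25697251/524288
Target (2,2): original=157, with diffused error = 107996189/524288

Answer: 107996189/524288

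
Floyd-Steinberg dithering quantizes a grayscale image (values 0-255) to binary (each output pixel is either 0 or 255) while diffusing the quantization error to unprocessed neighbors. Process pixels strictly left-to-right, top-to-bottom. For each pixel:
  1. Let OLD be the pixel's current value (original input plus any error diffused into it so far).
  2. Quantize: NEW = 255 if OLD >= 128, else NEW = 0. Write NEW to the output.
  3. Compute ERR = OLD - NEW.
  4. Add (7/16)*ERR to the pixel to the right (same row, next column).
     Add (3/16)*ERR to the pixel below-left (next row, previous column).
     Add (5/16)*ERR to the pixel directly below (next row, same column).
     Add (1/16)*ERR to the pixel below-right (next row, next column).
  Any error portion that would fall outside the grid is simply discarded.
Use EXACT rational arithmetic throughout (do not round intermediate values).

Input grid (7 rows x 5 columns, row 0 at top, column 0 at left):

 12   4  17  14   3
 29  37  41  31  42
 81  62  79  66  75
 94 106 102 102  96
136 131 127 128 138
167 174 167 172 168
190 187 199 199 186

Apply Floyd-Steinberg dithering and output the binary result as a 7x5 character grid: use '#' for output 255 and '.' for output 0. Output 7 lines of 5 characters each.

(0,0): OLD=12 → NEW=0, ERR=12
(0,1): OLD=37/4 → NEW=0, ERR=37/4
(0,2): OLD=1347/64 → NEW=0, ERR=1347/64
(0,3): OLD=23765/1024 → NEW=0, ERR=23765/1024
(0,4): OLD=215507/16384 → NEW=0, ERR=215507/16384
(1,0): OLD=2207/64 → NEW=0, ERR=2207/64
(1,1): OLD=30553/512 → NEW=0, ERR=30553/512
(1,2): OLD=1288013/16384 → NEW=0, ERR=1288013/16384
(1,3): OLD=5008777/65536 → NEW=0, ERR=5008777/65536
(1,4): OLD=84932731/1048576 → NEW=0, ERR=84932731/1048576
(2,0): OLD=843491/8192 → NEW=0, ERR=843491/8192
(2,1): OLD=37379313/262144 → NEW=255, ERR=-29467407/262144
(2,2): OLD=303867667/4194304 → NEW=0, ERR=303867667/4194304
(2,3): OLD=9507991433/67108864 → NEW=255, ERR=-7604768887/67108864
(2,4): OLD=59604716159/1073741824 → NEW=0, ERR=59604716159/1073741824
(3,0): OLD=440820915/4194304 → NEW=0, ERR=440820915/4194304
(3,1): OLD=4592681911/33554432 → NEW=255, ERR=-3963698249/33554432
(3,2): OLD=47981341069/1073741824 → NEW=0, ERR=47981341069/1073741824
(3,3): OLD=217054850565/2147483648 → NEW=0, ERR=217054850565/2147483648
(3,4): OLD=5170613394489/34359738368 → NEW=255, ERR=-3591119889351/34359738368
(4,0): OLD=78756185885/536870912 → NEW=255, ERR=-58145896675/536870912
(4,1): OLD=1059122767261/17179869184 → NEW=0, ERR=1059122767261/17179869184
(4,2): OLD=49341763748307/274877906944 → NEW=255, ERR=-20752102522413/274877906944
(4,3): OLD=482696686095261/4398046511104 → NEW=0, ERR=482696686095261/4398046511104
(4,4): OLD=11235975103956939/70368744177664 → NEW=255, ERR=-6708054661347381/70368744177664
(5,0): OLD=39778635293431/274877906944 → NEW=255, ERR=-30315230977289/274877906944
(5,1): OLD=272878145403557/2199023255552 → NEW=0, ERR=272878145403557/2199023255552
(5,2): OLD=15630931598231245/70368744177664 → NEW=255, ERR=-2313098167073075/70368744177664
(5,3): OLD=47660532366315203/281474976710656 → NEW=255, ERR=-24115586694902077/281474976710656
(5,4): OLD=484527125217077873/4503599627370496 → NEW=0, ERR=484527125217077873/4503599627370496
(6,0): OLD=6291055893997191/35184372088832 → NEW=255, ERR=-2680958988654969/35184372088832
(6,1): OLD=201970366371565033/1125899906842624 → NEW=255, ERR=-85134109873304087/1125899906842624
(6,2): OLD=2654205251015736467/18014398509481984 → NEW=255, ERR=-1939466368902169453/18014398509481984
(6,3): OLD=41286764901341013521/288230376151711744 → NEW=255, ERR=-32211981017345481199/288230376151711744
(6,4): OLD=762644051599960974263/4611686018427387904 → NEW=255, ERR=-413335883099022941257/4611686018427387904
Row 0: .....
Row 1: .....
Row 2: .#.#.
Row 3: .#..#
Row 4: #.#.#
Row 5: #.##.
Row 6: #####

Answer: .....
.....
.#.#.
.#..#
#.#.#
#.##.
#####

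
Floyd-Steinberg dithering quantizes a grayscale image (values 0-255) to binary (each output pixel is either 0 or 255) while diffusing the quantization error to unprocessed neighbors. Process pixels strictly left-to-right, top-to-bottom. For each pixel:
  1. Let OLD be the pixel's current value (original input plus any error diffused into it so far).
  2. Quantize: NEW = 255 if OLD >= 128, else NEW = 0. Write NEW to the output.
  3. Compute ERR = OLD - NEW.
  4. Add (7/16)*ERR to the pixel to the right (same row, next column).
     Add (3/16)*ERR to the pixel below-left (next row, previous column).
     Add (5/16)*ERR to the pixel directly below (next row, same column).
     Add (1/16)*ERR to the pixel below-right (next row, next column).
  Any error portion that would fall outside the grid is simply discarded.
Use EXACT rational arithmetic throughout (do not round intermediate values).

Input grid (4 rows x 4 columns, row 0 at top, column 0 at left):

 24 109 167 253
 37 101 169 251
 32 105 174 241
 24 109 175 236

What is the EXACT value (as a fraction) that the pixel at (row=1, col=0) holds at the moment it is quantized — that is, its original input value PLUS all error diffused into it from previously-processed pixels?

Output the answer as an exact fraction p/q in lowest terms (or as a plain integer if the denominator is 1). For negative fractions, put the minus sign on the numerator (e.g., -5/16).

(0,0): OLD=24 → NEW=0, ERR=24
(0,1): OLD=239/2 → NEW=0, ERR=239/2
(0,2): OLD=7017/32 → NEW=255, ERR=-1143/32
(0,3): OLD=121535/512 → NEW=255, ERR=-9025/512
(1,0): OLD=2141/32 → NEW=0, ERR=2141/32
Target (1,0): original=37, with diffused error = 2141/32

Answer: 2141/32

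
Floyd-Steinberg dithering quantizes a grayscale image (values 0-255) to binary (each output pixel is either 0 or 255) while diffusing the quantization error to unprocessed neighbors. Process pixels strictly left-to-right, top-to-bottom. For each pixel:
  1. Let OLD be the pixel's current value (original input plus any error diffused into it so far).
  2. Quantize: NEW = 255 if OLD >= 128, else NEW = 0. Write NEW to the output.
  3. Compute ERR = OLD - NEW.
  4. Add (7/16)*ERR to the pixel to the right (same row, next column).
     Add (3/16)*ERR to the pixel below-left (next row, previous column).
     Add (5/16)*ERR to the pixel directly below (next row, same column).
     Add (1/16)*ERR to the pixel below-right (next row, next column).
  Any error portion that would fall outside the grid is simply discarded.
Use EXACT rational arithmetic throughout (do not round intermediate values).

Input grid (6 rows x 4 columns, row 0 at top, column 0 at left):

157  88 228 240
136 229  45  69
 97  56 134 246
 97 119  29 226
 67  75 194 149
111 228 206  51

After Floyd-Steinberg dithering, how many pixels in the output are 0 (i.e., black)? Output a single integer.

Answer: 11

Derivation:
(0,0): OLD=157 → NEW=255, ERR=-98
(0,1): OLD=361/8 → NEW=0, ERR=361/8
(0,2): OLD=31711/128 → NEW=255, ERR=-929/128
(0,3): OLD=485017/2048 → NEW=255, ERR=-37223/2048
(1,0): OLD=14571/128 → NEW=0, ERR=14571/128
(1,1): OLD=292269/1024 → NEW=255, ERR=31149/1024
(1,2): OLD=1817073/32768 → NEW=0, ERR=1817073/32768
(1,3): OLD=45679719/524288 → NEW=0, ERR=45679719/524288
(2,0): OLD=2265535/16384 → NEW=255, ERR=-1912385/16384
(2,1): OLD=16751973/524288 → NEW=0, ERR=16751973/524288
(2,2): OLD=192461321/1048576 → NEW=255, ERR=-74925559/1048576
(2,3): OLD=4117659749/16777216 → NEW=255, ERR=-160530331/16777216
(3,0): OLD=557969295/8388608 → NEW=0, ERR=557969295/8388608
(3,1): OLD=18440498001/134217728 → NEW=255, ERR=-15785022639/134217728
(3,2): OLD=-95734713297/2147483648 → NEW=0, ERR=-95734713297/2147483648
(3,3): OLD=6838970921417/34359738368 → NEW=255, ERR=-1922762362423/34359738368
(4,0): OLD=141163880099/2147483648 → NEW=0, ERR=141163880099/2147483648
(4,1): OLD=1078980863401/17179869184 → NEW=0, ERR=1078980863401/17179869184
(4,2): OLD=104290330035273/549755813888 → NEW=255, ERR=-35897402506167/549755813888
(4,3): OLD=881006967167951/8796093022208 → NEW=0, ERR=881006967167951/8796093022208
(5,0): OLD=39394945464947/274877906944 → NEW=255, ERR=-30698920805773/274877906944
(5,1): OLD=1676807001713605/8796093022208 → NEW=255, ERR=-566196718949435/8796093022208
(5,2): OLD=792256639738229/4398046511104 → NEW=255, ERR=-329245220593291/4398046511104
(5,3): OLD=6398855213556737/140737488355328 → NEW=0, ERR=6398855213556737/140737488355328
Output grid:
  Row 0: #.##  (1 black, running=1)
  Row 1: .#..  (3 black, running=4)
  Row 2: #.##  (1 black, running=5)
  Row 3: .#.#  (2 black, running=7)
  Row 4: ..#.  (3 black, running=10)
  Row 5: ###.  (1 black, running=11)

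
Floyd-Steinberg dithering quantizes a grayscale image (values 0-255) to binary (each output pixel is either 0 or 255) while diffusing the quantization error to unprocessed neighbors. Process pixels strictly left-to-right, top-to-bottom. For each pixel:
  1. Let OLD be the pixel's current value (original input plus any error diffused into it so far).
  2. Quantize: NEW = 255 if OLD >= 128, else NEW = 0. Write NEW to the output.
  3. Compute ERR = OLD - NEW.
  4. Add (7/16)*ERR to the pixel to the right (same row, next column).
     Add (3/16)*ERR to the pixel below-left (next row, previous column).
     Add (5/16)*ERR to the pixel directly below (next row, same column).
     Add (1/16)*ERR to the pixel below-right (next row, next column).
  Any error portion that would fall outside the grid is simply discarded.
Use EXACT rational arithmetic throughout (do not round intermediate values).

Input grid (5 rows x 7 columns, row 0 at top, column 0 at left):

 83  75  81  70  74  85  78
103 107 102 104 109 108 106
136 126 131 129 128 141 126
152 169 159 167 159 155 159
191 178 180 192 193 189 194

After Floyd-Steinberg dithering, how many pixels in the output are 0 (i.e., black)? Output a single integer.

Answer: 16

Derivation:
(0,0): OLD=83 → NEW=0, ERR=83
(0,1): OLD=1781/16 → NEW=0, ERR=1781/16
(0,2): OLD=33203/256 → NEW=255, ERR=-32077/256
(0,3): OLD=62181/4096 → NEW=0, ERR=62181/4096
(0,4): OLD=5284931/65536 → NEW=0, ERR=5284931/65536
(0,5): OLD=126123477/1048576 → NEW=0, ERR=126123477/1048576
(0,6): OLD=2191487187/16777216 → NEW=255, ERR=-2086702893/16777216
(1,0): OLD=38351/256 → NEW=255, ERR=-26929/256
(1,1): OLD=158633/2048 → NEW=0, ERR=158633/2048
(1,2): OLD=6981853/65536 → NEW=0, ERR=6981853/65536
(1,3): OLD=42635609/262144 → NEW=255, ERR=-24211111/262144
(1,4): OLD=1967888683/16777216 → NEW=0, ERR=1967888683/16777216
(1,5): OLD=23974480923/134217728 → NEW=255, ERR=-10251039717/134217728
(1,6): OLD=88551678005/2147483648 → NEW=0, ERR=88551678005/2147483648
(2,0): OLD=3855187/32768 → NEW=0, ERR=3855187/32768
(2,1): OLD=225526209/1048576 → NEW=255, ERR=-41860671/1048576
(2,2): OLD=2254025603/16777216 → NEW=255, ERR=-2024164477/16777216
(2,3): OLD=10201243691/134217728 → NEW=0, ERR=10201243691/134217728
(2,4): OLD=190926476059/1073741824 → NEW=255, ERR=-82877689061/1073741824
(2,5): OLD=3381897071113/34359738368 → NEW=0, ERR=3381897071113/34359738368
(2,6): OLD=97402380120527/549755813888 → NEW=255, ERR=-42785352420913/549755813888
(3,0): OLD=3041384739/16777216 → NEW=255, ERR=-1236805341/16777216
(3,1): OLD=14630231655/134217728 → NEW=0, ERR=14630231655/134217728
(3,2): OLD=194070253861/1073741824 → NEW=255, ERR=-79733911259/1073741824
(3,3): OLD=585192732211/4294967296 → NEW=255, ERR=-510023928269/4294967296
(3,4): OLD=58346613773603/549755813888 → NEW=0, ERR=58346613773603/549755813888
(3,5): OLD=935791523242265/4398046511104 → NEW=255, ERR=-185710337089255/4398046511104
(3,6): OLD=8610126692889735/70368744177664 → NEW=0, ERR=8610126692889735/70368744177664
(4,0): OLD=404587858093/2147483648 → NEW=255, ERR=-143020472147/2147483648
(4,1): OLD=5648594105673/34359738368 → NEW=255, ERR=-3113139178167/34359738368
(4,2): OLD=55911411476455/549755813888 → NEW=0, ERR=55911411476455/549755813888
(4,3): OLD=944015252631581/4398046511104 → NEW=255, ERR=-177486607699939/4398046511104
(4,4): OLD=6796615204759239/35184372088832 → NEW=255, ERR=-2175399677892921/35184372088832
(4,5): OLD=200781406577305031/1125899906842624 → NEW=255, ERR=-86323069667564089/1125899906842624
(4,6): OLD=3531800112302885793/18014398509481984 → NEW=255, ERR=-1061871507615020127/18014398509481984
Output grid:
  Row 0: ..#...#  (5 black, running=5)
  Row 1: #..#.#.  (4 black, running=9)
  Row 2: .##.#.#  (3 black, running=12)
  Row 3: #.##.#.  (3 black, running=15)
  Row 4: ##.####  (1 black, running=16)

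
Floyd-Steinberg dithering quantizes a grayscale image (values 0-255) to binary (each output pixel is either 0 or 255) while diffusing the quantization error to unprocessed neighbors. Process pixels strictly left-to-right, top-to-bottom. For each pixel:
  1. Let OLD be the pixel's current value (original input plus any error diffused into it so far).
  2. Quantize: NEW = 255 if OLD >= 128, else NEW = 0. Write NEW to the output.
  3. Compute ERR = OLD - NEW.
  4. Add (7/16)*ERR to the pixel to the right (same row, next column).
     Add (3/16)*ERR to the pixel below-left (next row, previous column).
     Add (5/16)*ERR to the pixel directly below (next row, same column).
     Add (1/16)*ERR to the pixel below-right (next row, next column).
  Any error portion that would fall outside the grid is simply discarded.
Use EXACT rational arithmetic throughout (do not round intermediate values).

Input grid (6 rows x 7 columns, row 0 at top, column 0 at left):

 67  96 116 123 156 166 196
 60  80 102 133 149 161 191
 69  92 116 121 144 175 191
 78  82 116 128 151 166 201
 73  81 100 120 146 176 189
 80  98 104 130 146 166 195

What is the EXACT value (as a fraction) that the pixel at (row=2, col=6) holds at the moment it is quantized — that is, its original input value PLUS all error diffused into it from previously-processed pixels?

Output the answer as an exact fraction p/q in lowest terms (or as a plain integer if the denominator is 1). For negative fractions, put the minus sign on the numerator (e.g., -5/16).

Answer: 146783470172015/549755813888

Derivation:
(0,0): OLD=67 → NEW=0, ERR=67
(0,1): OLD=2005/16 → NEW=0, ERR=2005/16
(0,2): OLD=43731/256 → NEW=255, ERR=-21549/256
(0,3): OLD=352965/4096 → NEW=0, ERR=352965/4096
(0,4): OLD=12694371/65536 → NEW=255, ERR=-4017309/65536
(0,5): OLD=145942453/1048576 → NEW=255, ERR=-121444427/1048576
(0,6): OLD=2438223347/16777216 → NEW=255, ERR=-1839966733/16777216
(1,0): OLD=26735/256 → NEW=0, ERR=26735/256
(1,1): OLD=313865/2048 → NEW=255, ERR=-208375/2048
(1,2): OLD=3615677/65536 → NEW=0, ERR=3615677/65536
(1,3): OLD=43859769/262144 → NEW=255, ERR=-22986951/262144
(1,4): OLD=1260811595/16777216 → NEW=0, ERR=1260811595/16777216
(1,5): OLD=17889952059/134217728 → NEW=255, ERR=-16335568581/134217728
(1,6): OLD=206676840725/2147483648 → NEW=0, ERR=206676840725/2147483648
(2,0): OLD=2705267/32768 → NEW=0, ERR=2705267/32768
(2,1): OLD=118693921/1048576 → NEW=0, ERR=118693921/1048576
(2,2): OLD=2683737251/16777216 → NEW=255, ERR=-1594452829/16777216
(2,3): OLD=9335872075/134217728 → NEW=0, ERR=9335872075/134217728
(2,4): OLD=182122594491/1073741824 → NEW=255, ERR=-91681570629/1073741824
(2,5): OLD=4203981145449/34359738368 → NEW=0, ERR=4203981145449/34359738368
(2,6): OLD=146783470172015/549755813888 → NEW=255, ERR=6595737630575/549755813888
Target (2,6): original=191, with diffused error = 146783470172015/549755813888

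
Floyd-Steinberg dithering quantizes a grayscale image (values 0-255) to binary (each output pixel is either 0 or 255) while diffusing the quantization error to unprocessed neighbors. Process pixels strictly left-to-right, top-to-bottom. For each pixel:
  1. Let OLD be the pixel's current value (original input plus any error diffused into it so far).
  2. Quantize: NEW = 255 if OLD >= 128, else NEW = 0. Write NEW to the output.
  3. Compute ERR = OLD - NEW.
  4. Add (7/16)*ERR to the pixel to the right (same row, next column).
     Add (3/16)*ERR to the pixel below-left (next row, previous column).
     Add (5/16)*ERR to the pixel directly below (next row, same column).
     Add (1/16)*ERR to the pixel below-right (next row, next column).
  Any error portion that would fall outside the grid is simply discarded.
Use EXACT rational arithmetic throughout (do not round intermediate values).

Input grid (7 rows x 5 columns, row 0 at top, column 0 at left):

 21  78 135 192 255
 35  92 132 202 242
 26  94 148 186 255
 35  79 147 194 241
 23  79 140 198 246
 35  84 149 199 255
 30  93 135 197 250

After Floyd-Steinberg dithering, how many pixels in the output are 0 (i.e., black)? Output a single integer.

(0,0): OLD=21 → NEW=0, ERR=21
(0,1): OLD=1395/16 → NEW=0, ERR=1395/16
(0,2): OLD=44325/256 → NEW=255, ERR=-20955/256
(0,3): OLD=639747/4096 → NEW=255, ERR=-404733/4096
(0,4): OLD=13878549/65536 → NEW=255, ERR=-2833131/65536
(1,0): OLD=14825/256 → NEW=0, ERR=14825/256
(1,1): OLD=267359/2048 → NEW=255, ERR=-254881/2048
(1,2): OLD=2548939/65536 → NEW=0, ERR=2548939/65536
(1,3): OLD=45853103/262144 → NEW=255, ERR=-20993617/262144
(1,4): OLD=785500717/4194304 → NEW=255, ERR=-284046803/4194304
(2,0): OLD=680325/32768 → NEW=0, ERR=680325/32768
(2,1): OLD=78751751/1048576 → NEW=0, ERR=78751751/1048576
(2,2): OLD=2855782869/16777216 → NEW=255, ERR=-1422407211/16777216
(2,3): OLD=30498153647/268435456 → NEW=0, ERR=30498153647/268435456
(2,4): OLD=1196311295241/4294967296 → NEW=255, ERR=101094634761/4294967296
(3,0): OLD=932309813/16777216 → NEW=0, ERR=932309813/16777216
(3,1): OLD=15056907281/134217728 → NEW=0, ERR=15056907281/134217728
(3,2): OLD=840019226763/4294967296 → NEW=255, ERR=-255197433717/4294967296
(3,3): OLD=1740524550099/8589934592 → NEW=255, ERR=-449908770861/8589934592
(3,4): OLD=31960313655039/137438953472 → NEW=255, ERR=-3086619480321/137438953472
(4,0): OLD=131855238267/2147483648 → NEW=0, ERR=131855238267/2147483648
(4,1): OLD=9156996173819/68719476736 → NEW=255, ERR=-8366470393861/68719476736
(4,2): OLD=71861866461461/1099511627776 → NEW=0, ERR=71861866461461/1099511627776
(4,3): OLD=3558934878114299/17592186044416 → NEW=255, ERR=-927072563211781/17592186044416
(4,4): OLD=59856486698210141/281474976710656 → NEW=255, ERR=-11919632363007139/281474976710656
(5,0): OLD=34480333913297/1099511627776 → NEW=0, ERR=34480333913297/1099511627776
(5,1): OLD=666441907496115/8796093022208 → NEW=0, ERR=666441907496115/8796093022208
(5,2): OLD=52095873441286475/281474976710656 → NEW=255, ERR=-19680245619930805/281474976710656
(5,3): OLD=166731635543845797/1125899906842624 → NEW=255, ERR=-120372840701023323/1125899906842624
(5,4): OLD=3453336443705045895/18014398509481984 → NEW=255, ERR=-1140335176212860025/18014398509481984
(6,0): OLD=7600663729680065/140737488355328 → NEW=0, ERR=7600663729680065/140737488355328
(6,1): OLD=581660991382367055/4503599627370496 → NEW=255, ERR=-566756913597109425/4503599627370496
(6,2): OLD=3082801318571771989/72057594037927936 → NEW=0, ERR=3082801318571771989/72057594037927936
(6,3): OLD=191463671619967188455/1152921504606846976 → NEW=255, ERR=-102531312054778790425/1152921504606846976
(6,4): OLD=3405797788777973280273/18446744073709551616 → NEW=255, ERR=-1298121950017962381807/18446744073709551616
Output grid:
  Row 0: ..###  (2 black, running=2)
  Row 1: .#.##  (2 black, running=4)
  Row 2: ..#.#  (3 black, running=7)
  Row 3: ..###  (2 black, running=9)
  Row 4: .#.##  (2 black, running=11)
  Row 5: ..###  (2 black, running=13)
  Row 6: .#.##  (2 black, running=15)

Answer: 15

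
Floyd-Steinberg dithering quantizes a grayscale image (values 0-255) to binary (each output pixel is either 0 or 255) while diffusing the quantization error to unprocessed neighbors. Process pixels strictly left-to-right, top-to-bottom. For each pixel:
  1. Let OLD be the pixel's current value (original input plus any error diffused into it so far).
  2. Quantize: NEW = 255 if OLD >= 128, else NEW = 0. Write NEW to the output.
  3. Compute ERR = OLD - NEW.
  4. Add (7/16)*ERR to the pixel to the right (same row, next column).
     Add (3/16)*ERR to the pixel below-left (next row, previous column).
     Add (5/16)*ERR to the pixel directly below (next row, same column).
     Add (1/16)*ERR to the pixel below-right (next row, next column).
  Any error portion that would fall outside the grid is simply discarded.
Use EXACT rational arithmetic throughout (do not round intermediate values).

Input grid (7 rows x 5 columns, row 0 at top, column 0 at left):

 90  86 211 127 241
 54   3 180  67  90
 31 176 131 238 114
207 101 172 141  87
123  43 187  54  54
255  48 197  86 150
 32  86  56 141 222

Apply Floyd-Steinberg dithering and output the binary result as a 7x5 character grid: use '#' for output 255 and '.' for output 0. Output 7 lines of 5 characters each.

Answer: ..###
..#..
.#.##
#.##.
#.#..
#.#.#
...##

Derivation:
(0,0): OLD=90 → NEW=0, ERR=90
(0,1): OLD=1003/8 → NEW=0, ERR=1003/8
(0,2): OLD=34029/128 → NEW=255, ERR=1389/128
(0,3): OLD=269819/2048 → NEW=255, ERR=-252421/2048
(0,4): OLD=6130141/32768 → NEW=255, ERR=-2225699/32768
(1,0): OLD=13521/128 → NEW=0, ERR=13521/128
(1,1): OLD=98359/1024 → NEW=0, ERR=98359/1024
(1,2): OLD=6885891/32768 → NEW=255, ERR=-1469949/32768
(1,3): OLD=-419385/131072 → NEW=0, ERR=-419385/131072
(1,4): OLD=125139061/2097152 → NEW=0, ERR=125139061/2097152
(2,0): OLD=1343821/16384 → NEW=0, ERR=1343821/16384
(2,1): OLD=125877151/524288 → NEW=255, ERR=-7816289/524288
(2,2): OLD=971924893/8388608 → NEW=0, ERR=971924893/8388608
(2,3): OLD=39738452103/134217728 → NEW=255, ERR=5512931463/134217728
(2,4): OLD=323018705393/2147483648 → NEW=255, ERR=-224589624847/2147483648
(3,0): OLD=1928004349/8388608 → NEW=255, ERR=-211090691/8388608
(3,1): OLD=7528431801/67108864 → NEW=0, ERR=7528431801/67108864
(3,2): OLD=567057048515/2147483648 → NEW=255, ERR=19448718275/2147483648
(3,3): OLD=624617819115/4294967296 → NEW=255, ERR=-470598841365/4294967296
(3,4): OLD=614920144823/68719476736 → NEW=0, ERR=614920144823/68719476736
(4,0): OLD=146211912115/1073741824 → NEW=255, ERR=-127592253005/1073741824
(4,1): OLD=900033233843/34359738368 → NEW=0, ERR=900033233843/34359738368
(4,2): OLD=103220652185309/549755813888 → NEW=255, ERR=-36967080356131/549755813888
(4,3): OLD=-65226842413133/8796093022208 → NEW=0, ERR=-65226842413133/8796093022208
(4,4): OLD=6572998939866981/140737488355328 → NEW=0, ERR=6572998939866981/140737488355328
(5,0): OLD=122473071762169/549755813888 → NEW=255, ERR=-17714660779271/549755813888
(5,1): OLD=96992011855787/4398046511104 → NEW=0, ERR=96992011855787/4398046511104
(5,2): OLD=26160534924114563/140737488355328 → NEW=255, ERR=-9727524606494077/140737488355328
(5,3): OLD=32649847146713389/562949953421312 → NEW=0, ERR=32649847146713389/562949953421312
(5,4): OLD=1706914279121041631/9007199254740992 → NEW=255, ERR=-589921530837911329/9007199254740992
(6,0): OLD=1834189418081769/70368744177664 → NEW=0, ERR=1834189418081769/70368744177664
(6,1): OLD=201134630748026407/2251799813685248 → NEW=0, ERR=201134630748026407/2251799813685248
(6,2): OLD=3088811155609364509/36028797018963968 → NEW=0, ERR=3088811155609364509/36028797018963968
(6,3): OLD=103781290581679128191/576460752303423488 → NEW=255, ERR=-43216201255693861249/576460752303423488
(6,4): OLD=1589733737002006085689/9223372036854775808 → NEW=255, ERR=-762226132395961745351/9223372036854775808
Row 0: ..###
Row 1: ..#..
Row 2: .#.##
Row 3: #.##.
Row 4: #.#..
Row 5: #.#.#
Row 6: ...##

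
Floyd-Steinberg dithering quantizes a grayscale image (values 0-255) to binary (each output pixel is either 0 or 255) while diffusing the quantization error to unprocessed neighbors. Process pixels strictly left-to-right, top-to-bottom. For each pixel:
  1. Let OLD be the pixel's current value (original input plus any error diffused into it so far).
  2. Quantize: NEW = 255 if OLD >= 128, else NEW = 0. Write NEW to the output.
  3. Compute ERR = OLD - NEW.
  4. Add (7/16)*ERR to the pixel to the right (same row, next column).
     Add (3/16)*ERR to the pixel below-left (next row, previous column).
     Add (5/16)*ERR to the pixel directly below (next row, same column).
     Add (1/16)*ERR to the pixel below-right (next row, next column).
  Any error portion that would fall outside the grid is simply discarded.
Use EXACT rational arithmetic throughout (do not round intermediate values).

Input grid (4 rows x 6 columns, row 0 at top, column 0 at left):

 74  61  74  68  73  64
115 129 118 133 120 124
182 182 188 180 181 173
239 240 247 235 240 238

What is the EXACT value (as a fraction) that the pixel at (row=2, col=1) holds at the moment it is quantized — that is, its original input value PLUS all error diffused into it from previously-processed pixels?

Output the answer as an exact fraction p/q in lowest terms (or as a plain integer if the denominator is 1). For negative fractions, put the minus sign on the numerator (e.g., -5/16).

Answer: 32594079/524288

Derivation:
(0,0): OLD=74 → NEW=0, ERR=74
(0,1): OLD=747/8 → NEW=0, ERR=747/8
(0,2): OLD=14701/128 → NEW=0, ERR=14701/128
(0,3): OLD=242171/2048 → NEW=0, ERR=242171/2048
(0,4): OLD=4087261/32768 → NEW=0, ERR=4087261/32768
(0,5): OLD=62165259/524288 → NEW=0, ERR=62165259/524288
(1,0): OLD=19921/128 → NEW=255, ERR=-12719/128
(1,1): OLD=144247/1024 → NEW=255, ERR=-116873/1024
(1,2): OLD=4324227/32768 → NEW=255, ERR=-4031613/32768
(1,3): OLD=19226983/131072 → NEW=255, ERR=-14196377/131072
(1,4): OLD=1184606837/8388608 → NEW=255, ERR=-954488203/8388608
(1,5): OLD=15981140387/134217728 → NEW=0, ERR=15981140387/134217728
(2,0): OLD=2122509/16384 → NEW=255, ERR=-2055411/16384
(2,1): OLD=32594079/524288 → NEW=0, ERR=32594079/524288
Target (2,1): original=182, with diffused error = 32594079/524288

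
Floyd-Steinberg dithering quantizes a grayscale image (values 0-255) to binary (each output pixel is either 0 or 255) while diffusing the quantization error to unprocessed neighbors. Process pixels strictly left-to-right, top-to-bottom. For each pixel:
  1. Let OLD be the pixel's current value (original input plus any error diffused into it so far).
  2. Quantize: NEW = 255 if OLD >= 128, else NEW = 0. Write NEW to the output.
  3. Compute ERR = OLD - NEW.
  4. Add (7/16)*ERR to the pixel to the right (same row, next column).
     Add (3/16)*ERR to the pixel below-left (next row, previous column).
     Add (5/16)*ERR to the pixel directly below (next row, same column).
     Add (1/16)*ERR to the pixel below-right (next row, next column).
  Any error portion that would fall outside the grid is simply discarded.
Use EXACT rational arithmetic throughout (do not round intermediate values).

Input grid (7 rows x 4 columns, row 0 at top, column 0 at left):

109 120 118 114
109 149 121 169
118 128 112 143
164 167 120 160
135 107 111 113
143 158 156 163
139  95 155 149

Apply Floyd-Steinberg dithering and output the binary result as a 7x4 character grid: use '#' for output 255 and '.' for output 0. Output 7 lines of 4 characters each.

Answer: .#.#
.#.#
#.#.
#.##
.#..
#.##
#.#.

Derivation:
(0,0): OLD=109 → NEW=0, ERR=109
(0,1): OLD=2683/16 → NEW=255, ERR=-1397/16
(0,2): OLD=20429/256 → NEW=0, ERR=20429/256
(0,3): OLD=609947/4096 → NEW=255, ERR=-434533/4096
(1,0): OLD=32433/256 → NEW=0, ERR=32433/256
(1,1): OLD=407383/2048 → NEW=255, ERR=-114857/2048
(1,2): OLD=6294947/65536 → NEW=0, ERR=6294947/65536
(1,3): OLD=191741157/1048576 → NEW=255, ERR=-75645723/1048576
(2,0): OLD=4819373/32768 → NEW=255, ERR=-3536467/32768
(2,1): OLD=93517759/1048576 → NEW=0, ERR=93517759/1048576
(2,2): OLD=343940539/2097152 → NEW=255, ERR=-190833221/2097152
(2,3): OLD=2907432303/33554432 → NEW=0, ERR=2907432303/33554432
(3,0): OLD=2466181981/16777216 → NEW=255, ERR=-1812008099/16777216
(3,1): OLD=33235416771/268435456 → NEW=0, ERR=33235416771/268435456
(3,2): OLD=719629653053/4294967296 → NEW=255, ERR=-375587007427/4294967296
(3,3): OLD=9835937463083/68719476736 → NEW=255, ERR=-7687529104597/68719476736
(4,0): OLD=534566187353/4294967296 → NEW=0, ERR=534566187353/4294967296
(4,1): OLD=6081572784139/34359738368 → NEW=255, ERR=-2680160499701/34359738368
(4,2): OLD=39922262472747/1099511627776 → NEW=0, ERR=39922262472747/1099511627776
(4,3): OLD=1556220258059165/17592186044416 → NEW=0, ERR=1556220258059165/17592186044416
(5,0): OLD=91957247381001/549755813888 → NEW=255, ERR=-48230485160439/549755813888
(5,1): OLD=1932128654200031/17592186044416 → NEW=0, ERR=1932128654200031/17592186044416
(5,2): OLD=1997662391950403/8796093022208 → NEW=255, ERR=-245341328712637/8796093022208
(5,3): OLD=50865500091719787/281474976710656 → NEW=255, ERR=-20910618969497493/281474976710656
(6,0): OLD=37204530099711037/281474976710656 → NEW=255, ERR=-34571588961506243/281474976710656
(6,1): OLD=292164358247097979/4503599627370496 → NEW=0, ERR=292164358247097979/4503599627370496
(6,2): OLD=12076919007043493485/72057594037927936 → NEW=255, ERR=-6297767472628130195/72057594037927936
(6,3): OLD=98925503432252574715/1152921504606846976 → NEW=0, ERR=98925503432252574715/1152921504606846976
Row 0: .#.#
Row 1: .#.#
Row 2: #.#.
Row 3: #.##
Row 4: .#..
Row 5: #.##
Row 6: #.#.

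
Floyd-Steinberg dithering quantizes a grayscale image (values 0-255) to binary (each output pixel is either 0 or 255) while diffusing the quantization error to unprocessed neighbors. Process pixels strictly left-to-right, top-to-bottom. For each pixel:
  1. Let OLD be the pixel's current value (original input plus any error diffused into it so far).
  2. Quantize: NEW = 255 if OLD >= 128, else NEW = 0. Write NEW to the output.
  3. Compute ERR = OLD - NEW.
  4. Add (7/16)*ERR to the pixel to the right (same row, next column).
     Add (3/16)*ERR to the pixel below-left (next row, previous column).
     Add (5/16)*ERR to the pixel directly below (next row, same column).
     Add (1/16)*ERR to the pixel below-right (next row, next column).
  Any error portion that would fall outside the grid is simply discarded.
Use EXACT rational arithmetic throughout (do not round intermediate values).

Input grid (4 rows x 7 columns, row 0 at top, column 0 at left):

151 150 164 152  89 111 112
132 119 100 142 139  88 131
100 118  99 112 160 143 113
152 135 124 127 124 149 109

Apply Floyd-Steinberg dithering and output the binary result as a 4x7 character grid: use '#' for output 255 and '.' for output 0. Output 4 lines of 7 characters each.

(0,0): OLD=151 → NEW=255, ERR=-104
(0,1): OLD=209/2 → NEW=0, ERR=209/2
(0,2): OLD=6711/32 → NEW=255, ERR=-1449/32
(0,3): OLD=67681/512 → NEW=255, ERR=-62879/512
(0,4): OLD=288935/8192 → NEW=0, ERR=288935/8192
(0,5): OLD=16571537/131072 → NEW=0, ERR=16571537/131072
(0,6): OLD=350881783/2097152 → NEW=255, ERR=-183891977/2097152
(1,0): OLD=3811/32 → NEW=0, ERR=3811/32
(1,1): OLD=48325/256 → NEW=255, ERR=-16955/256
(1,2): OLD=330777/8192 → NEW=0, ERR=330777/8192
(1,3): OLD=4098301/32768 → NEW=0, ERR=4098301/32768
(1,4): OLD=462988943/2097152 → NEW=255, ERR=-71784817/2097152
(1,5): OLD=1649155343/16777216 → NEW=0, ERR=1649155343/16777216
(1,6): OLD=41474609793/268435456 → NEW=255, ERR=-26976431487/268435456
(2,0): OLD=511175/4096 → NEW=0, ERR=511175/4096
(2,1): OLD=21878093/131072 → NEW=255, ERR=-11545267/131072
(2,2): OLD=193761991/2097152 → NEW=0, ERR=193761991/2097152
(2,3): OLD=3147605551/16777216 → NEW=255, ERR=-1130584529/16777216
(2,4): OLD=19604992359/134217728 → NEW=255, ERR=-14620528281/134217728
(2,5): OLD=451307603797/4294967296 → NEW=0, ERR=451307603797/4294967296
(2,6): OLD=9188523346595/68719476736 → NEW=255, ERR=-8334943221085/68719476736
(3,0): OLD=365919303/2097152 → NEW=255, ERR=-168854457/2097152
(3,1): OLD=1633626667/16777216 → NEW=0, ERR=1633626667/16777216
(3,2): OLD=23801157545/134217728 → NEW=255, ERR=-10424363095/134217728
(3,3): OLD=30768920763/536870912 → NEW=0, ERR=30768920763/536870912
(3,4): OLD=8969483324999/68719476736 → NEW=255, ERR=-8553983242681/68719476736
(3,5): OLD=53781709000245/549755813888 → NEW=0, ERR=53781709000245/549755813888
(3,6): OLD=1059615746865003/8796093022208 → NEW=0, ERR=1059615746865003/8796093022208
Row 0: #.##..#
Row 1: .#..#.#
Row 2: .#.##.#
Row 3: #.#.#..

Answer: #.##..#
.#..#.#
.#.##.#
#.#.#..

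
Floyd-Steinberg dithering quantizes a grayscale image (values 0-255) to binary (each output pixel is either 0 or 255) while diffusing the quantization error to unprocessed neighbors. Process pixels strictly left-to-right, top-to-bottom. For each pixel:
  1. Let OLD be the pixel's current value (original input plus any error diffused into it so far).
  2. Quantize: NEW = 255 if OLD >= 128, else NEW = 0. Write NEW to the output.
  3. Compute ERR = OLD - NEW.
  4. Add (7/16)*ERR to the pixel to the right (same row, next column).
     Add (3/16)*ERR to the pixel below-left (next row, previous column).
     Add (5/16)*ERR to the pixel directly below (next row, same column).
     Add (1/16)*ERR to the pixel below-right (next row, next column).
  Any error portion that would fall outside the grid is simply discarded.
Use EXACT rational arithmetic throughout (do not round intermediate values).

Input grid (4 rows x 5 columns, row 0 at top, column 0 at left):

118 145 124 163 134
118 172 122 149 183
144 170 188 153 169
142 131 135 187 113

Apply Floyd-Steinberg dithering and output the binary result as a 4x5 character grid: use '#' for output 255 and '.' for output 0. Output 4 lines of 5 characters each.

(0,0): OLD=118 → NEW=0, ERR=118
(0,1): OLD=1573/8 → NEW=255, ERR=-467/8
(0,2): OLD=12603/128 → NEW=0, ERR=12603/128
(0,3): OLD=422045/2048 → NEW=255, ERR=-100195/2048
(0,4): OLD=3689547/32768 → NEW=0, ERR=3689547/32768
(1,0): OLD=18423/128 → NEW=255, ERR=-14217/128
(1,1): OLD=134145/1024 → NEW=255, ERR=-126975/1024
(1,2): OLD=2808149/32768 → NEW=0, ERR=2808149/32768
(1,3): OLD=26013841/131072 → NEW=255, ERR=-7409519/131072
(1,4): OLD=399290643/2097152 → NEW=255, ERR=-135483117/2097152
(2,0): OLD=1409691/16384 → NEW=0, ERR=1409691/16384
(2,1): OLD=93333529/524288 → NEW=255, ERR=-40359911/524288
(2,2): OLD=1365265419/8388608 → NEW=255, ERR=-773829621/8388608
(2,3): OLD=11840547697/134217728 → NEW=0, ERR=11840547697/134217728
(2,4): OLD=394866625495/2147483648 → NEW=255, ERR=-152741704745/2147483648
(3,0): OLD=1295653163/8388608 → NEW=255, ERR=-843441877/8388608
(3,1): OLD=3424954639/67108864 → NEW=0, ERR=3424954639/67108864
(3,2): OLD=301142793621/2147483648 → NEW=255, ERR=-246465536619/2147483648
(3,3): OLD=623866329629/4294967296 → NEW=255, ERR=-471350330851/4294967296
(3,4): OLD=3317329034065/68719476736 → NEW=0, ERR=3317329034065/68719476736
Row 0: .#.#.
Row 1: ##.##
Row 2: .##.#
Row 3: #.##.

Answer: .#.#.
##.##
.##.#
#.##.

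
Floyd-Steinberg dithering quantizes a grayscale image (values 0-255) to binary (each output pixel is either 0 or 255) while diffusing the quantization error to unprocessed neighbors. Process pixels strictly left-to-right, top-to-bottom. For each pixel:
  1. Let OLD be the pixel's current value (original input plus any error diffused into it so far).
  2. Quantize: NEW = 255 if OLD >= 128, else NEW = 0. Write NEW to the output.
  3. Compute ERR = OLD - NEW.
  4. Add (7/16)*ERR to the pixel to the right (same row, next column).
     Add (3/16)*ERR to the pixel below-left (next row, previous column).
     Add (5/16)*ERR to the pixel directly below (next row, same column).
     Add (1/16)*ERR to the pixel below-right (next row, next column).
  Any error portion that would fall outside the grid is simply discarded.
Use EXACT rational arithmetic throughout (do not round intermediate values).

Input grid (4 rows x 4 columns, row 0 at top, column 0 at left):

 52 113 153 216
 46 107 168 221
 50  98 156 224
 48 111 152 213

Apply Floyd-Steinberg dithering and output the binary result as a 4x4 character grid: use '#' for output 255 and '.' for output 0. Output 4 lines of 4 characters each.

(0,0): OLD=52 → NEW=0, ERR=52
(0,1): OLD=543/4 → NEW=255, ERR=-477/4
(0,2): OLD=6453/64 → NEW=0, ERR=6453/64
(0,3): OLD=266355/1024 → NEW=255, ERR=5235/1024
(1,0): OLD=2553/64 → NEW=0, ERR=2553/64
(1,1): OLD=55983/512 → NEW=0, ERR=55983/512
(1,2): OLD=3946107/16384 → NEW=255, ERR=-231813/16384
(1,3): OLD=58381901/262144 → NEW=255, ERR=-8464819/262144
(2,0): OLD=679669/8192 → NEW=0, ERR=679669/8192
(2,1): OLD=44120887/262144 → NEW=255, ERR=-22725833/262144
(2,2): OLD=59994299/524288 → NEW=0, ERR=59994299/524288
(2,3): OLD=2206942079/8388608 → NEW=255, ERR=67847039/8388608
(3,0): OLD=241896133/4194304 → NEW=0, ERR=241896133/4194304
(3,1): OLD=9112143899/67108864 → NEW=255, ERR=-8000616421/67108864
(3,2): OLD=141411309349/1073741824 → NEW=255, ERR=-132392855771/1073741824
(3,3): OLD=2898852575107/17179869184 → NEW=255, ERR=-1482014066813/17179869184
Row 0: .#.#
Row 1: ..##
Row 2: .#.#
Row 3: .###

Answer: .#.#
..##
.#.#
.###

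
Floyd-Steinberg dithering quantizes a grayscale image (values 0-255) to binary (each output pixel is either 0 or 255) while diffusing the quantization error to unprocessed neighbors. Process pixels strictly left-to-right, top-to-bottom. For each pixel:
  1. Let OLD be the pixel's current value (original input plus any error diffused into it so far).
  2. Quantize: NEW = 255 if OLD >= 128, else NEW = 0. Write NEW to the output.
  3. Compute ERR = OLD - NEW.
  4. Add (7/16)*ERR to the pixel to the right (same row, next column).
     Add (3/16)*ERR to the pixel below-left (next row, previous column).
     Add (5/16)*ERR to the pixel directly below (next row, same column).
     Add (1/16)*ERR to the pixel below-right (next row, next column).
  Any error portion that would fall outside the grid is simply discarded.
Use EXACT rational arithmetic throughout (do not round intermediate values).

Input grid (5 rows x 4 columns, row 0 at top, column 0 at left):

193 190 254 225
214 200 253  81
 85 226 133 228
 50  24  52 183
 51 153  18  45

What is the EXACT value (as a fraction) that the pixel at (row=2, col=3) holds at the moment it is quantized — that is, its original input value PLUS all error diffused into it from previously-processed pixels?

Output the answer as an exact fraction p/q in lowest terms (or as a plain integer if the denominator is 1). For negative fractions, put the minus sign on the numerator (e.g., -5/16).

Answer: 3715672803/16777216

Derivation:
(0,0): OLD=193 → NEW=255, ERR=-62
(0,1): OLD=1303/8 → NEW=255, ERR=-737/8
(0,2): OLD=27353/128 → NEW=255, ERR=-5287/128
(0,3): OLD=423791/2048 → NEW=255, ERR=-98449/2048
(1,0): OLD=22701/128 → NEW=255, ERR=-9939/128
(1,1): OLD=128635/1024 → NEW=0, ERR=128635/1024
(1,2): OLD=9184215/32768 → NEW=255, ERR=828375/32768
(1,3): OLD=39036561/524288 → NEW=0, ERR=39036561/524288
(2,0): OLD=1380985/16384 → NEW=0, ERR=1380985/16384
(2,1): OLD=158345219/524288 → NEW=255, ERR=24651779/524288
(2,2): OLD=192186015/1048576 → NEW=255, ERR=-75200865/1048576
(2,3): OLD=3715672803/16777216 → NEW=255, ERR=-562517277/16777216
Target (2,3): original=228, with diffused error = 3715672803/16777216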